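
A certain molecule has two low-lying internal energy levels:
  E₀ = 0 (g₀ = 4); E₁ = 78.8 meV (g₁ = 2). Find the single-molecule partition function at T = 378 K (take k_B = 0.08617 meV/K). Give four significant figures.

k_BT = 0.08617 × 378 K = 32.5723 meV.
Eᵢ/kT = 0, 2.41923.
Z = Σ gᵢe^(−Eᵢ/kT) = 4·e^(−0) + 2·e^(−2.41923) = 4.00000 + 0.177980 = 4.17798.

Z = 4.178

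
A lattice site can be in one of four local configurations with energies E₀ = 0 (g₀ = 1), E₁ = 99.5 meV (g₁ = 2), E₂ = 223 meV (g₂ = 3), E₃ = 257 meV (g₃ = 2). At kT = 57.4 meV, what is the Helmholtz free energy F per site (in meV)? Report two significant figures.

Eᵢ/kT = 0, 1.733, 3.885, 4.477.
Z = Σ gᵢe^(−Eᵢ/kT) = 1·e^(−0) + 2·e^(−1.733) + 3·e^(−3.885) + 2·e^(−4.477) = 1.000 + 0.3535 + 0.06164 + 0.02273 = 1.438.
F = −kT ln Z = −57.4 × ln(1.438) = −57.4 × 0.3633 = -21 meV.

-21 meV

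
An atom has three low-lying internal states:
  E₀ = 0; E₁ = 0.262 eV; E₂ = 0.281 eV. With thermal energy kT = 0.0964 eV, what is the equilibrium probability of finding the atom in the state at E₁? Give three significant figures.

Eᵢ/kT = 0, 2.7178, 2.9149.
Z = Σ e^(−Eᵢ/kT) = e^(−0) + e^(−2.7178) + e^(−2.9149) = 1.0000 + 0.066020 + 0.054209 = 1.1202.
P₁ = e^(−E₁/kT) / Z = 0.066020/1.1202 = 0.0589.

0.0589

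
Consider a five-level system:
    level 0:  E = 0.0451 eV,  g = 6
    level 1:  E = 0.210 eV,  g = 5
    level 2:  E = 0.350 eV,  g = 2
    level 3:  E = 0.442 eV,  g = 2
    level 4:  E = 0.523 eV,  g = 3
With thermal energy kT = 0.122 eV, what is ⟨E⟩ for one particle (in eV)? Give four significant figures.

0.08759 eV

Eᵢ/kT = 0.369672, 1.72131, 2.86885, 3.62295, 4.28689.
Z = Σ gᵢe^(−Eᵢ/kT) = 6·e^(−0.369672) + 5·e^(−1.72131) + 2·e^(−2.86885) + 2·e^(−3.62295) + 3·e^(−4.28689) = 4.14577 + 0.894159 + 0.113528 + 0.0534076 + 0.0412428 = 5.24811.
⟨E⟩ = Σ Eᵢ gᵢe^(−Eᵢ/kT) / Z = (0.0451·4.14577 + 0.210·0.894159 + 0.350·0.113528 + 0.442·0.0534076 + 0.523·0.0412428) / 5.24811 = 0.08759 eV.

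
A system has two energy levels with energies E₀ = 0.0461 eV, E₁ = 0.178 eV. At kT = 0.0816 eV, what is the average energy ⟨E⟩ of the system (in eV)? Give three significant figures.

0.0680 eV

Eᵢ/kT = 0.56495, 2.1814.
Z = Σ e^(−Eᵢ/kT) = e^(−0.56495) + e^(−2.1814) = 0.56839 + 0.11288 = 0.68127.
⟨E⟩ = Σ Eᵢ e^(−Eᵢ/kT) / Z = (0.0461·0.56839 + 0.178·0.11288) / 0.68127 = 0.0680 eV.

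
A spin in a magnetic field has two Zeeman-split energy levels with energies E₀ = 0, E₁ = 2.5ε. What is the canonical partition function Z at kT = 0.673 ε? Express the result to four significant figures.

Eᵢ/kT = 0, 3.71471.
Z = Σ e^(−Eᵢ/kT) = e^(−0) + e^(−3.71471) = 1.00000 + 0.0243625 = 1.02436.

Z = 1.024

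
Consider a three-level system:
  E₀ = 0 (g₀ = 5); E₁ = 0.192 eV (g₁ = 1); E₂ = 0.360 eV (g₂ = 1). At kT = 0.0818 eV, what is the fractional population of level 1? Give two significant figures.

Eᵢ/kT = 0, 2.347, 4.401.
Z = Σ gᵢe^(−Eᵢ/kT) = 5·e^(−0) + 1·e^(−2.347) + 1·e^(−4.401) = 5.000 + 0.09566 + 0.01227 = 5.108.
P₁ = g₁ e^(−E₁/kT) / Z = 0.09566/5.108 = 0.019.

0.019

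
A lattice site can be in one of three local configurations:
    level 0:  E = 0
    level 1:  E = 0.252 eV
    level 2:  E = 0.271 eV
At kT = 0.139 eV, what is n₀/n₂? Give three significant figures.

n₀/n₂ = exp[−(E₀−E₂)/kT] = exp(−(-0.271 eV)/(0.139 eV)) = exp(1.9496) = 7.03.

7.03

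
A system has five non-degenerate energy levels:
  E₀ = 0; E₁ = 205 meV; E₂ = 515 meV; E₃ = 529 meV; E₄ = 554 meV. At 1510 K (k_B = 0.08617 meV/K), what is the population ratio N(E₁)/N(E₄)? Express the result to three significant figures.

k_BT = 0.08617 × 1510 K = 130.12 meV.
n₁/n₄ = exp[−(E₁−E₄)/kT] = exp(−(-349 meV)/(130.12 meV)) = exp(2.6821) = 14.6.

14.6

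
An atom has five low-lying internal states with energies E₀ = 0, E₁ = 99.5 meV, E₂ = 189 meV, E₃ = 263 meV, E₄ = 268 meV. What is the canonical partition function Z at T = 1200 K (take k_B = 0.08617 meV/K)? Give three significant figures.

k_BT = 0.08617 × 1200 K = 103.40 meV.
Eᵢ/kT = 0, 0.96228, 1.8279, 2.5435, 2.5919.
Z = Σ e^(−Eᵢ/kT) = e^(−0) + e^(−0.96228) + e^(−1.8279) + e^(−2.5435) + e^(−2.5919) = 1.0000 + 0.38202 + 0.16075 + 0.078591 + 0.074878 = 1.6962.

Z = 1.70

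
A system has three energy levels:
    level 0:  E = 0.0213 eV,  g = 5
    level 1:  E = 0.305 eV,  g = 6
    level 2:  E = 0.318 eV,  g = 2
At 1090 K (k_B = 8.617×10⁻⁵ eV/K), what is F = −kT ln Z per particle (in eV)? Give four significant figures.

-0.1367 eV

k_BT = 8.617×10⁻⁵ × 1090 K = 0.0939253 eV.
Eᵢ/kT = 0.226776, 3.24726, 3.38567.
Z = Σ gᵢe^(−Eᵢ/kT) = 5·e^(−0.226776) + 6·e^(−3.24726) + 2·e^(−3.38567) = 3.98550 + 0.233284 + 0.0677099 = 4.28649.
F = −kT ln Z = −0.0939253 × ln(4.28649) = −0.0939253 × 1.45547 = -0.1367 eV.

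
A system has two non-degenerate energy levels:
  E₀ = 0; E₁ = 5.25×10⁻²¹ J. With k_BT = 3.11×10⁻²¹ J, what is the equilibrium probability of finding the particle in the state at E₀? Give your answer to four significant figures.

0.8440

Eᵢ/kT = 0, 1.68810.
Z = Σ e^(−Eᵢ/kT) = e^(−0) + e^(−1.68810) = 1.00000 + 0.184870 = 1.18487.
P₀ = e^(−E₀/kT) / Z = 1.00000/1.18487 = 0.8440.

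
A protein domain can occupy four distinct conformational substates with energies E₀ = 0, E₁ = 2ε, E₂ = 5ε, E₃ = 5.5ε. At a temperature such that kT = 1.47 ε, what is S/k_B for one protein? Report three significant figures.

Eᵢ/kT = 0, 1.3605, 3.4014, 3.7415.
Z = Σ e^(−Eᵢ/kT) = e^(−0) + e^(−1.3605) + e^(−3.4014) + e^(−3.7415) = 1.0000 + 0.25653 + 0.033327 + 0.023718 = 1.3136.
⟨E⟩ = Σ EᵢPᵢ = 0.61674 ε.
S/k_B = ln Z + ⟨E⟩/kT = ln(1.3136) + 0.61674/1.47 = 0.27277 + 0.41955 = 0.692.

0.692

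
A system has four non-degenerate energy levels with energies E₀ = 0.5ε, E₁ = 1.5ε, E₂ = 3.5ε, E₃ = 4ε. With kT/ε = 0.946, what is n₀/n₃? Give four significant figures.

40.44

n₀/n₃ = exp[−(E₀−E₃)/kT] = exp(−(-3.5ε)/(0.946ε)) = exp(3.69979) = 40.44.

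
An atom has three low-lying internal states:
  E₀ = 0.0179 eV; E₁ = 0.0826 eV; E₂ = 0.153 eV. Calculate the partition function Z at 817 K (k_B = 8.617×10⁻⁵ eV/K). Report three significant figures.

Z = 1.20

k_BT = 8.617×10⁻⁵ × 817 K = 0.070401 eV.
Eᵢ/kT = 0.25426, 1.1733, 2.1733.
Z = Σ e^(−Eᵢ/kT) = e^(−0.25426) + e^(−1.1733) + e^(−2.1733) = 0.77549 + 0.30934 + 0.11380 = 1.1986.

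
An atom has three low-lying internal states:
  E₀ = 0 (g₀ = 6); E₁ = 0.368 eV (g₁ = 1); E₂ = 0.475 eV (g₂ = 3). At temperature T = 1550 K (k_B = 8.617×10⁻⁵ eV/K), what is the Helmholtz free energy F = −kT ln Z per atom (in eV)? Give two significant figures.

k_BT = 8.617×10⁻⁵ × 1550 K = 0.1336 eV.
Eᵢ/kT = 0, 2.754, 3.555.
Z = Σ gᵢe^(−Eᵢ/kT) = 6·e^(−0) + 1·e^(−2.754) + 3·e^(−3.555) = 6.000 + 0.06367 + 0.08574 = 6.149.
F = −kT ln Z = −0.1336 × ln(6.149) = −0.1336 × 1.816 = -0.24 eV.

-0.24 eV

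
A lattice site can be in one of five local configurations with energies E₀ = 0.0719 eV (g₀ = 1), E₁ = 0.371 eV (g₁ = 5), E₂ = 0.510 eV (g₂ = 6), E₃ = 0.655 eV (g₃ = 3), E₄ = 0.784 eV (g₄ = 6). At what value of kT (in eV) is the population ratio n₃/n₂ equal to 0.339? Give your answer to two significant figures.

0.37 eV

n₃/n₂ = (g₃/g₂) exp[−(E₃−E₂)/kT] = 0.339.
⇒ (E₃−E₂)/kT = ln((3/6)/0.339) = ln(1.475) = 0.3887.
kT = 0.145 eV / 0.3887 = 0.37 eV.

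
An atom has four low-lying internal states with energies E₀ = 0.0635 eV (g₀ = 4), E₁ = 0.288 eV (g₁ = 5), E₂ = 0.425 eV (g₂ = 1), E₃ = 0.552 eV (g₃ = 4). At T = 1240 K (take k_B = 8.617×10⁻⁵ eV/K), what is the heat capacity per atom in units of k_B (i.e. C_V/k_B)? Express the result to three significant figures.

k_BT = 8.617×10⁻⁵ × 1240 K = 0.10685 eV.
Eᵢ/kT = 0.59429, 2.6954, 3.9775, 5.1661.
Z = Σ gᵢe^(−Eᵢ/kT) = 4·e^(−0.59429) + 5·e^(−2.6954) + 1·e^(−3.9775) + 4·e^(−5.1661) = 2.2078 + 0.33758 + 0.018732 + 0.022827 = 2.5869.
⟨E⟩ = 0.099726 eV, ⟨E²⟩ = 0.018262 eV².
C_V/k_B = (⟨E²⟩ − ⟨E⟩²)/(kT)² = (0.018262 − 0.0099453)/0.011417 = 0.728.

0.728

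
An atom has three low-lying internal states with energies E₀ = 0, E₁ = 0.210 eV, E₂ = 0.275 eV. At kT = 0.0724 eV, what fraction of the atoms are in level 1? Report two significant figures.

0.051

Eᵢ/kT = 0, 2.901, 3.798.
Z = Σ e^(−Eᵢ/kT) = e^(−0) + e^(−2.901) + e^(−3.798) = 1.000 + 0.05497 + 0.02242 = 1.077.
P₁ = e^(−E₁/kT) / Z = 0.05497/1.077 = 0.051.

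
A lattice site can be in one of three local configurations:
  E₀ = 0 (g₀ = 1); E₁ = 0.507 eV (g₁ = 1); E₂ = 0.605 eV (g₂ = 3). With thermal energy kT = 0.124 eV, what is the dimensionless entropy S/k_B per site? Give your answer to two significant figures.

Eᵢ/kT = 0, 4.089, 4.879.
Z = Σ gᵢe^(−Eᵢ/kT) = 1·e^(−0) + 1·e^(−4.089) + 3·e^(−4.879) = 1.000 + 0.01676 + 0.02281 = 1.040.
⟨E⟩ = Σ EᵢPᵢ = 0.02144 eV.
S/k_B = ln Z + ⟨E⟩/kT = ln(1.040) + 0.02144/0.124 = 0.03922 + 0.1729 = 0.21.

0.21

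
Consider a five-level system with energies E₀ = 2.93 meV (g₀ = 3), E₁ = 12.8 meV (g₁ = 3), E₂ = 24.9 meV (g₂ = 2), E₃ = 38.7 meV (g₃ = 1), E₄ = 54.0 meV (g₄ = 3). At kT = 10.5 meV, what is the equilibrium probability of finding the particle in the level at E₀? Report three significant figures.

Eᵢ/kT = 0.27905, 1.2190, 2.3714, 3.6857, 5.1429.
Z = Σ gᵢe^(−Eᵢ/kT) = 3·e^(−0.27905) + 3·e^(−1.2190) + 2·e^(−2.3714) + 1·e^(−3.6857) + 3·e^(−5.1429) = 2.2695 + 0.88658 + 0.18670 + 0.025080 + 0.017522 = 3.3854.
P₀ = g₀ e^(−E₀/kT) / Z = 2.2695/3.3854 = 0.670.

0.670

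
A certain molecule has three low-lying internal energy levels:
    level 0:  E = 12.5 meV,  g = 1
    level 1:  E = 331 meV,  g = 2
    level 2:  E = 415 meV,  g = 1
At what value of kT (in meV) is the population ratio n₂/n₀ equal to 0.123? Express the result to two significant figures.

n₂/n₀ = (g₂/g₀) exp[−(E₂−E₀)/kT] = 0.123.
⇒ (E₂−E₀)/kT = ln((1/1)/0.123) = ln(8.130) = 2.096.
kT = 402.5 meV / 2.096 = 190 meV.

190 meV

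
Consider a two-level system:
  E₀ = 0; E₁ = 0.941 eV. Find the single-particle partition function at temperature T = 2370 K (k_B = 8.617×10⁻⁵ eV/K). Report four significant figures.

k_BT = 8.617×10⁻⁵ × 2370 K = 0.204223 eV.
Eᵢ/kT = 0, 4.60771.
Z = Σ e^(−Eᵢ/kT) = e^(−0) + e^(−4.60771) = 1.00000 + 0.00997463 = 1.00997.

Z = 1.010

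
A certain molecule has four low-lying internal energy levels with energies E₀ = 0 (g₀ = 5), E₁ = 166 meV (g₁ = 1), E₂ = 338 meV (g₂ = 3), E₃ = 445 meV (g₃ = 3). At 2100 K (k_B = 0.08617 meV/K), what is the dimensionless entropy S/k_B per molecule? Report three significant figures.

k_BT = 0.08617 × 2100 K = 180.96 meV.
Eᵢ/kT = 0, 0.91733, 1.8678, 2.4591.
Z = Σ gᵢe^(−Eᵢ/kT) = 5·e^(−0) + 1·e^(−0.91733) + 3·e^(−1.8678) + 3·e^(−2.4591) = 5.0000 + 0.39958 + 0.46339 + 0.25654 = 6.1195.
⟨E⟩ = Σ EᵢPᵢ = 55.089 meV.
S/k_B = ln Z + ⟨E⟩/kT = ln(6.1195) + 55.089/180.96 = 1.8115 + 0.30443 = 2.12.

2.12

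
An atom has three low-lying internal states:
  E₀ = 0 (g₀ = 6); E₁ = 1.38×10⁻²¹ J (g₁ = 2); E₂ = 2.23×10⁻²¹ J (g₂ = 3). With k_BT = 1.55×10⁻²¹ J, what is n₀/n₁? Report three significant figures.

n₀/n₁ = (g₀/g₁) exp[−(E₀−E₁)/kT] = (6/2) × exp(−(-1.38 ×10⁻²¹ J)/(1.55 ×10⁻²¹ J)) = (6/2) × exp(0.89032) = 7.31.

7.31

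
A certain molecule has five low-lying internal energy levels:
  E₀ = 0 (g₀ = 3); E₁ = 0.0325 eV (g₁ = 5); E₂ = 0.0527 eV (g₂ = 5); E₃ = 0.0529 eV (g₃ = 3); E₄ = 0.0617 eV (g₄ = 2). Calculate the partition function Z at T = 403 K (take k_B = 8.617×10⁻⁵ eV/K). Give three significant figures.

Z = 7.05

k_BT = 8.617×10⁻⁵ × 403 K = 0.034727 eV.
Eᵢ/kT = 0, 0.93587, 1.5176, 1.5233, 1.7767.
Z = Σ gᵢe^(−Eᵢ/kT) = 3·e^(−0) + 5·e^(−0.93587) + 5·e^(−1.5176) + 3·e^(−1.5233) + 2·e^(−1.7767) = 3.0000 + 1.9612 + 1.0962 + 0.65397 + 0.33839 = 7.0498.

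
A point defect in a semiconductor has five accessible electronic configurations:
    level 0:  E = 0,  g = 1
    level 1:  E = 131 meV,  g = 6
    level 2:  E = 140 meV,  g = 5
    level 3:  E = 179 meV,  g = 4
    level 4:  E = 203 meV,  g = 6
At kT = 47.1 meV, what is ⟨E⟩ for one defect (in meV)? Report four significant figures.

Eᵢ/kT = 0, 2.78132, 2.97240, 3.80042, 4.30998.
Z = Σ gᵢe^(−Eᵢ/kT) = 1·e^(−0) + 6·e^(−2.78132) + 5·e^(−2.97240) + 4·e^(−3.80042) + 6·e^(−4.30998) = 1.00000 + 0.371740 + 0.255902 + 0.0894455 + 0.0806029 = 1.79769.
⟨E⟩ = Σ Eᵢ gᵢe^(−Eᵢ/kT) / Z = (0·1.00000 + 131·0.371740 + 140·0.255902 + 179·0.0894455 + 203·0.0806029) / 1.79769 = 65.03 meV.

65.03 meV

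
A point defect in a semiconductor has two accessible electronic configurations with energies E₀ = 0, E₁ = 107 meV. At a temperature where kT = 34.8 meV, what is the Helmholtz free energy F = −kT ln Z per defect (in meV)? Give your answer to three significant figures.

-1.57 meV

Eᵢ/kT = 0, 3.0747.
Z = Σ e^(−Eᵢ/kT) = e^(−0) + e^(−3.0747) = 1.0000 + 0.046203 = 1.0462.
F = −kT ln Z = −34.8 × ln(1.0462) = −34.8 × 0.045165 = -1.57 meV.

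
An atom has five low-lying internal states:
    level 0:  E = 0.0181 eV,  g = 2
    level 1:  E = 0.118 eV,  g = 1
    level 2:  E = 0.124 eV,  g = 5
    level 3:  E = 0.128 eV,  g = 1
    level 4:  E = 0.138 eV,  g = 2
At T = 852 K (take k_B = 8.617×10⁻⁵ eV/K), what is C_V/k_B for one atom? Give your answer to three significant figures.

k_BT = 8.617×10⁻⁵ × 852 K = 0.073417 eV.
Eᵢ/kT = 0.24654, 1.6073, 1.6890, 1.7435, 1.8797.
Z = Σ gᵢe^(−Eᵢ/kT) = 2·e^(−0.24654) + 1·e^(−1.6073) + 5·e^(−1.6890) + 1·e^(−1.7435) + 2·e^(−1.8797) = 1.5630 + 0.20043 + 0.92352 + 0.17491 + 0.30527 = 3.1671.
⟨E⟩ = 0.072929 eV, ⟨E²⟩ = 0.0082669 eV².
C_V/k_B = (⟨E²⟩ − ⟨E⟩²)/(kT)² = (0.0082669 − 0.0053186)/0.0053901 = 0.547.

0.547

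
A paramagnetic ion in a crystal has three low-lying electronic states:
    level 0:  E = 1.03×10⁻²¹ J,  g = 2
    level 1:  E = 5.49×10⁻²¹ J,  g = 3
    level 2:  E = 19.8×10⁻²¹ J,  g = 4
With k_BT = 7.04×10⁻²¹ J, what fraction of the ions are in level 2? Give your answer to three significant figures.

0.0718

Eᵢ/kT = 0.14631, 0.77983, 2.8125.
Z = Σ gᵢe^(−Eᵢ/kT) = 2·e^(−0.14631) + 3·e^(−0.77983) + 4·e^(−2.8125) = 1.7278 + 1.3755 + 0.24022 = 3.3435.
P₂ = g₂ e^(−E₂/kT) / Z = 0.24022/3.3435 = 0.0718.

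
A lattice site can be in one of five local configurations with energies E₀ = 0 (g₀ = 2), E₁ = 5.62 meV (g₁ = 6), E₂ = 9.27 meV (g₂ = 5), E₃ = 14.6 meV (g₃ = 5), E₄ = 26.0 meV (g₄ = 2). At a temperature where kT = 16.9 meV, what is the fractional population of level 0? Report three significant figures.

0.171

Eᵢ/kT = 0, 0.33254, 0.54852, 0.86391, 1.5385.
Z = Σ gᵢe^(−Eᵢ/kT) = 2·e^(−0) + 6·e^(−0.33254) + 5·e^(−0.54852) + 5·e^(−0.86391) + 2·e^(−1.5385) = 2.0000 + 4.3026 + 2.8890 + 2.1076 + 0.42941 = 11.729.
P₀ = g₀ e^(−E₀/kT) / Z = 2.0000/11.729 = 0.171.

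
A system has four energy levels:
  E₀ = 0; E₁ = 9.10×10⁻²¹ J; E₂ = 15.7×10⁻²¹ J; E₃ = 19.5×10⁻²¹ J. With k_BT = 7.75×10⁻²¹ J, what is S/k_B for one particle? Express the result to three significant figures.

Eᵢ/kT = 0, 1.1742, 2.0258, 2.5161.
Z = Σ e^(−Eᵢ/kT) = e^(−0) + e^(−1.1742) + e^(−2.0258) + e^(−2.5161) = 1.0000 + 0.30907 + 0.13189 + 0.080774 = 1.5217.
⟨E⟩ = Σ EᵢPᵢ = 4.2441 ×10⁻²¹ J.
S/k_B = ln Z + ⟨E⟩/kT = ln(1.5217) + 4.2441/7.75 = 0.41983 + 0.54763 = 0.967.

0.967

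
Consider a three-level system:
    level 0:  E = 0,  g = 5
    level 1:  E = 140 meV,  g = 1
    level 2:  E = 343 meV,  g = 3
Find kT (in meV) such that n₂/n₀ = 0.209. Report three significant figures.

n₂/n₀ = (g₂/g₀) exp[−(E₂−E₀)/kT] = 0.209.
⇒ (E₂−E₀)/kT = ln((3/5)/0.209) = ln(2.8708) = 1.0546.
kT = 343 meV / 1.0546 = 325 meV.

325 meV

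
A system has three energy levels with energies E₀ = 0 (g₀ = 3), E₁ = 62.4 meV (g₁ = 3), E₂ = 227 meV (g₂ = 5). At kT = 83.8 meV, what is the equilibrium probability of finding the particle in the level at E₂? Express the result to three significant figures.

0.0700

Eᵢ/kT = 0, 0.74463, 2.7088.
Z = Σ gᵢe^(−Eᵢ/kT) = 3·e^(−0) + 3·e^(−0.74463) + 5·e^(−2.7088) = 3.0000 + 1.4247 + 0.33308 = 4.7578.
P₂ = g₂ e^(−E₂/kT) / Z = 0.33308/4.7578 = 0.0700.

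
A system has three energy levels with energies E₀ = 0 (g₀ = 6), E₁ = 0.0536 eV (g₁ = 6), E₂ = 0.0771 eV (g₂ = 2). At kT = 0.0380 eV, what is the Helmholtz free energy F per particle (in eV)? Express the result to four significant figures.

-0.07770 eV

Eᵢ/kT = 0, 1.41053, 2.02895.
Z = Σ gᵢe^(−Eᵢ/kT) = 6·e^(−0) + 6·e^(−1.41053) + 2·e^(−2.02895) = 6.00000 + 1.46408 + 0.262947 = 7.72703.
F = −kT ln Z = −0.0380 × ln(7.72703) = −0.0380 × 2.04472 = -0.07770 eV.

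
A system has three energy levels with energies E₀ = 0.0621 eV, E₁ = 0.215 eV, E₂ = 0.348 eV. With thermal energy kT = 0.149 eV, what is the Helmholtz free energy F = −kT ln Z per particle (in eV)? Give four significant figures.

Eᵢ/kT = 0.416779, 1.44295, 2.33557.
Z = Σ e^(−Eᵢ/kT) = e^(−0.416779) + e^(−1.44295) + e^(−2.33557) = 0.659167 + 0.236230 + 0.0967553 = 0.992152.
F = −kT ln Z = −0.149 × ln(0.992152) = −0.149 × -0.00787896 = 0.001174 eV.

0.001174 eV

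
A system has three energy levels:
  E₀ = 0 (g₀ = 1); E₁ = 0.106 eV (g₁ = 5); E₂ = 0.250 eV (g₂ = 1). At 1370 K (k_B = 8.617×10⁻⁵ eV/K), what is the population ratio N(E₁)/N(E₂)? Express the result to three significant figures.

16.9

k_BT = 8.617×10⁻⁵ × 1370 K = 0.11805 eV.
n₁/n₂ = (g₁/g₂) exp[−(E₁−E₂)/kT] = (5/1) × exp(−(-0.144 eV)/(0.11805 eV)) = (5/1) × exp(1.2198) = 16.9.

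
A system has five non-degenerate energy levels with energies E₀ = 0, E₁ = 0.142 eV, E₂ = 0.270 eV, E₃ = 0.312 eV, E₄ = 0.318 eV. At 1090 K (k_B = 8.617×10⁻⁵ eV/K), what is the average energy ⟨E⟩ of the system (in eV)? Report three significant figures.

0.0509 eV

k_BT = 8.617×10⁻⁵ × 1090 K = 0.093925 eV.
Eᵢ/kT = 0, 1.5118, 2.8746, 3.3218, 3.3857.
Z = Σ e^(−Eᵢ/kT) = e^(−0) + e^(−1.5118) + e^(−2.8746) + e^(−3.3218) + e^(−3.3857) = 1.0000 + 0.22051 + 0.056439 + 0.036088 + 0.033854 = 1.3469.
⟨E⟩ = Σ Eᵢ e^(−Eᵢ/kT) / Z = (0·1.0000 + 0.142·0.22051 + 0.270·0.056439 + 0.312·0.036088 + 0.318·0.033854) / 1.3469 = 0.0509 eV.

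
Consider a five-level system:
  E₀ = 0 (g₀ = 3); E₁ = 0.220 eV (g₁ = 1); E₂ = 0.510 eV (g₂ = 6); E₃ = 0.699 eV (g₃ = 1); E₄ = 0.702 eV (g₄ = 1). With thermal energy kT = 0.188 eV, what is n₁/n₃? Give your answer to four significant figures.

12.78

n₁/n₃ = (g₁/g₃) exp[−(E₁−E₃)/kT] = (1/1) × exp(−(-0.479 eV)/(0.188 eV)) = (1/1) × exp(2.54787) = 12.78.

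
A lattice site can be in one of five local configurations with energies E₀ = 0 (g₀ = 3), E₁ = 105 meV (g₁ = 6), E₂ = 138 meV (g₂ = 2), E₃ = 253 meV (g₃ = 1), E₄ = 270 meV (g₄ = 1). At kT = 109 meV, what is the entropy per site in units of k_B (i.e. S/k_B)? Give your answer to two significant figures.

2.4

Eᵢ/kT = 0, 0.9633, 1.266, 2.321, 2.477.
Z = Σ gᵢe^(−Eᵢ/kT) = 3·e^(−0) + 6·e^(−0.9633) + 2·e^(−1.266) + 1·e^(−2.321) + 1·e^(−2.477) = 3.000 + 2.290 + 0.5639 + 0.09818 + 0.08399 = 6.036.
⟨E⟩ = Σ EᵢPᵢ = 60.60 meV.
S/k_B = ln Z + ⟨E⟩/kT = ln(6.036) + 60.60/109 = 1.798 + 0.5560 = 2.4.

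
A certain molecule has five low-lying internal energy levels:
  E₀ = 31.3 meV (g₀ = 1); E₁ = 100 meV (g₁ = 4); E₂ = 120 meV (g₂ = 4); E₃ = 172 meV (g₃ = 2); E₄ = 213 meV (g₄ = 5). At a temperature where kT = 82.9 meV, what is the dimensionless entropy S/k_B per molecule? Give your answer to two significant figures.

2.6

Eᵢ/kT = 0.3776, 1.206, 1.448, 2.075, 2.569.
Z = Σ gᵢe^(−Eᵢ/kT) = 1·e^(−0.3776) + 4·e^(−1.206) + 4·e^(−1.448) + 2·e^(−2.075) + 5·e^(−2.569) = 0.6855 + 1.198 + 0.9402 + 0.2511 + 0.3831 = 3.458.
⟨E⟩ = Σ EᵢPᵢ = 109.6 meV.
S/k_B = ln Z + ⟨E⟩/kT = ln(3.458) + 109.6/82.9 = 1.241 + 1.322 = 2.6.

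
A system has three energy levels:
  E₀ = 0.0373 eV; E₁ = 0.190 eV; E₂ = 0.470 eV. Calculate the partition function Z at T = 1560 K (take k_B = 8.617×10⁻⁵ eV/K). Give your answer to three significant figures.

k_BT = 8.617×10⁻⁵ × 1560 K = 0.13443 eV.
Eᵢ/kT = 0.27747, 1.4134, 3.4962.
Z = Σ e^(−Eᵢ/kT) = e^(−0.27747) + e^(−1.4134) + e^(−3.4962) = 0.75770 + 0.24331 + 0.030312 = 1.0313.

Z = 1.03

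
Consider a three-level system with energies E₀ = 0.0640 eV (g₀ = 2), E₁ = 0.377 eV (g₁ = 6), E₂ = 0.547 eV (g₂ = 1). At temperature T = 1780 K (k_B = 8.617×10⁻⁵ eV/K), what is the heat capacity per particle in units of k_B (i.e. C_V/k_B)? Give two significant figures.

0.93

k_BT = 8.617×10⁻⁵ × 1780 K = 0.1534 eV.
Eᵢ/kT = 0.4172, 2.458, 3.566.
Z = Σ gᵢe^(−Eᵢ/kT) = 2·e^(−0.4172) + 6·e^(−2.458) + 1·e^(−3.566) = 1.318 + 0.5136 + 0.02827 = 1.860.
⟨E⟩ = 0.1578 eV, ⟨E²⟩ = 0.04670 eV².
C_V/k_B = (⟨E²⟩ − ⟨E⟩²)/(kT)² = (0.04670 − 0.02490)/0.02353 = 0.93.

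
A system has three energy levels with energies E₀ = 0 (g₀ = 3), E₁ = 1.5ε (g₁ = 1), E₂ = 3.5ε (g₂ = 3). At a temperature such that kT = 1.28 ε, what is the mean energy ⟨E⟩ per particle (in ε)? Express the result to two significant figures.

0.33 ε

Eᵢ/kT = 0, 1.172, 2.734.
Z = Σ gᵢe^(−Eᵢ/kT) = 3·e^(−0) + 1·e^(−1.172) + 3·e^(−2.734) = 3.000 + 0.3097 + 0.1949 = 3.505.
⟨E⟩ = Σ Eᵢ gᵢe^(−Eᵢ/kT) / Z = (0·3.000 + 1.5·0.3097 + 3.5·0.1949) / 3.505 = 0.33 ε.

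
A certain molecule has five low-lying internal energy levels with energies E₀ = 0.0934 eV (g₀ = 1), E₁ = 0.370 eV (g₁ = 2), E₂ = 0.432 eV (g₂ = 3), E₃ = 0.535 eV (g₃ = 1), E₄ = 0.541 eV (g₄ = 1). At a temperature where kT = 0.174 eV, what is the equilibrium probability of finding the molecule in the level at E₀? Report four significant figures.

0.5020

Eᵢ/kT = 0.536782, 2.12644, 2.48276, 3.07471, 3.10920.
Z = Σ gᵢe^(−Eᵢ/kT) = 1·e^(−0.536782) + 2·e^(−2.12644) + 3·e^(−2.48276) + 1·e^(−3.07471) + 1·e^(−3.10920) = 0.584627 + 0.238522 + 0.250537 + 0.0462030 + 0.0446367 = 1.16453.
P₀ = g₀ e^(−E₀/kT) / Z = 0.584627/1.16453 = 0.5020.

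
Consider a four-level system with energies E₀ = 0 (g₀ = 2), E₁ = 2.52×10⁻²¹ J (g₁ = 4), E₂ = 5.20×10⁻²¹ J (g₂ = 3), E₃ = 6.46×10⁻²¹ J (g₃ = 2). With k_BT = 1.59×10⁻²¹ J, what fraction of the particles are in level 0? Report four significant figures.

Eᵢ/kT = 0, 1.58491, 3.27044, 4.06289.
Z = Σ gᵢe^(−Eᵢ/kT) = 2·e^(−0) + 4·e^(−1.58491) + 3·e^(−3.27044) + 2·e^(−4.06289) = 2.00000 + 0.819865 + 0.113969 + 0.0343985 = 2.96823.
P₀ = g₀ e^(−E₀/kT) / Z = 2.00000/2.96823 = 0.6738.

0.6738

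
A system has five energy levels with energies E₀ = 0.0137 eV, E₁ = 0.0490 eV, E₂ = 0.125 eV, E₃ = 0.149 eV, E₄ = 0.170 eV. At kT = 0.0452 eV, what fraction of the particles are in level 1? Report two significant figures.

0.28

Eᵢ/kT = 0.3031, 1.084, 2.765, 3.296, 3.761.
Z = Σ e^(−Eᵢ/kT) = e^(−0.3031) + e^(−1.084) + e^(−2.765) + e^(−3.296) + e^(−3.761) = 0.7385 + 0.3382 + 0.06298 + 0.03703 + 0.02326 = 1.200.
P₁ = e^(−E₁/kT) / Z = 0.3382/1.200 = 0.28.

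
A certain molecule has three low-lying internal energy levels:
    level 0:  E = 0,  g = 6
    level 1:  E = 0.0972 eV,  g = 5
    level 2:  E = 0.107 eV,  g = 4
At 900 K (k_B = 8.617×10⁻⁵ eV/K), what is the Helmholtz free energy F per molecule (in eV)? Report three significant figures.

k_BT = 8.617×10⁻⁵ × 900 K = 0.077553 eV.
Eᵢ/kT = 0, 1.2533, 1.3797.
Z = Σ gᵢe^(−Eᵢ/kT) = 6·e^(−0) + 5·e^(−1.2533) + 4·e^(−1.3797) = 6.0000 + 1.4278 + 1.0066 = 8.4344.
F = −kT ln Z = −0.077553 × ln(8.4344) = −0.077553 × 2.1323 = -0.165 eV.

-0.165 eV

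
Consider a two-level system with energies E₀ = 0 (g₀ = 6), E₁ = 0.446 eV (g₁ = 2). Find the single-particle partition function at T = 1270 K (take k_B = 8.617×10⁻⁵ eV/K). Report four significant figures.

Z = 6.034

k_BT = 8.617×10⁻⁵ × 1270 K = 0.109436 eV.
Eᵢ/kT = 0, 4.07544.
Z = Σ gᵢe^(−Eᵢ/kT) = 6·e^(−0) + 2·e^(−4.07544) = 6.00000 + 0.0339695 = 6.03397.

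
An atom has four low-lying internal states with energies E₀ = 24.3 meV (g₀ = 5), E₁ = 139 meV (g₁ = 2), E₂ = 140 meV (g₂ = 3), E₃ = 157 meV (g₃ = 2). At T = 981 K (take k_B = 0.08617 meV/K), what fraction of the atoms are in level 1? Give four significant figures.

0.07692

k_BT = 0.08617 × 981 K = 84.5328 meV.
Eᵢ/kT = 0.287462, 1.64433, 1.65616, 1.85727.
Z = Σ gᵢe^(−Eᵢ/kT) = 5·e^(−0.287462) + 2·e^(−1.64433) + 3·e^(−1.65616) + 2·e^(−1.85727) = 3.75083 + 0.386284 + 0.572612 + 0.312196 = 5.02192.
P₁ = g₁ e^(−E₁/kT) / Z = 0.386284/5.02192 = 0.07692.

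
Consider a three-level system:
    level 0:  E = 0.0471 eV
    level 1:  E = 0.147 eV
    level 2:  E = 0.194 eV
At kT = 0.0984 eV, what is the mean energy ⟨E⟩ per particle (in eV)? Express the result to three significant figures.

Eᵢ/kT = 0.47866, 1.4939, 1.9715.
Z = Σ e^(−Eᵢ/kT) = e^(−0.47866) + e^(−1.4939) + e^(−1.9715) = 0.61961 + 0.22450 + 0.13925 = 0.98336.
⟨E⟩ = Σ Eᵢ e^(−Eᵢ/kT) / Z = (0.0471·0.61961 + 0.147·0.22450 + 0.194·0.13925) / 0.98336 = 0.0907 eV.

0.0907 eV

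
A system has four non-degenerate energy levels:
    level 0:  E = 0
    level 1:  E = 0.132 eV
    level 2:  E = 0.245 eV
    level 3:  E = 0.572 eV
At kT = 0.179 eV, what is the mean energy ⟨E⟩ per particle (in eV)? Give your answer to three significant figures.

0.0839 eV

Eᵢ/kT = 0, 0.73743, 1.3687, 3.1955.
Z = Σ e^(−Eᵢ/kT) = e^(−0) + e^(−0.73743) + e^(−1.3687) + e^(−3.1955) = 1.0000 + 0.47834 + 0.25444 + 0.040946 = 1.7737.
⟨E⟩ = Σ Eᵢ e^(−Eᵢ/kT) / Z = (0·1.0000 + 0.132·0.47834 + 0.245·0.25444 + 0.572·0.040946) / 1.7737 = 0.0839 eV.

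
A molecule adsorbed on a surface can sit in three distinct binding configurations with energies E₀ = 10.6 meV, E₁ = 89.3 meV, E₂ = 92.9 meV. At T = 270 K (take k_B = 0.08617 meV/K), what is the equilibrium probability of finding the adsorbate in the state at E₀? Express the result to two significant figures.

0.94

k_BT = 0.08617 × 270 K = 23.27 meV.
Eᵢ/kT = 0.4555, 3.838, 3.992.
Z = Σ e^(−Eᵢ/kT) = e^(−0.4555) + e^(−3.838) + e^(−3.992) = 0.6341 + 0.02154 + 0.01846 = 0.6741.
P₀ = e^(−E₀/kT) / Z = 0.6341/0.6741 = 0.94.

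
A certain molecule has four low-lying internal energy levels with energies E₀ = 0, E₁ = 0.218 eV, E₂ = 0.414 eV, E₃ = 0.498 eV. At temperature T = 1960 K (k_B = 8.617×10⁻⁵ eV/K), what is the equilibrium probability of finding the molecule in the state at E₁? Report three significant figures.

k_BT = 8.617×10⁻⁵ × 1960 K = 0.16889 eV.
Eᵢ/kT = 0, 1.2908, 2.4513, 2.9487.
Z = Σ e^(−Eᵢ/kT) = e^(−0) + e^(−1.2908) + e^(−2.4513) + e^(−2.9487) = 1.0000 + 0.27505 + 0.086181 + 0.052408 = 1.4136.
P₁ = e^(−E₁/kT) / Z = 0.27505/1.4136 = 0.195.

0.195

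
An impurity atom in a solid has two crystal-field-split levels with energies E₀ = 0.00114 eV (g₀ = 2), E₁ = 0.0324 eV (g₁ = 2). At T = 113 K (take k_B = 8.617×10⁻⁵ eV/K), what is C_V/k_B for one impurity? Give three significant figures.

0.384

k_BT = 8.617×10⁻⁵ × 113 K = 0.0097372 eV.
Eᵢ/kT = 0.11708, 3.3274.
Z = Σ gᵢe^(−Eᵢ/kT) = 2·e^(−0.11708) + 2·e^(−3.3274) = 1.7790 + 0.071773 = 1.8508.
⟨E⟩ = 0.0023522 eV, ⟨E²⟩ = 0.000041958 eV².
C_V/k_B = (⟨E²⟩ − ⟨E⟩²)/(kT)² = (0.000041958 − 0.0000055328)/0.000094813 = 0.384.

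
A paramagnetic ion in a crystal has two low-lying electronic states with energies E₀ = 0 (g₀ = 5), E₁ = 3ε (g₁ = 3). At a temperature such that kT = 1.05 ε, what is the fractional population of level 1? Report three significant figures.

Eᵢ/kT = 0, 2.8571.
Z = Σ gᵢe^(−Eᵢ/kT) = 5·e^(−0) + 3·e^(−2.8571) = 5.0000 + 0.17231 = 5.1723.
P₁ = g₁ e^(−E₁/kT) / Z = 0.17231/5.1723 = 0.0333.

0.0333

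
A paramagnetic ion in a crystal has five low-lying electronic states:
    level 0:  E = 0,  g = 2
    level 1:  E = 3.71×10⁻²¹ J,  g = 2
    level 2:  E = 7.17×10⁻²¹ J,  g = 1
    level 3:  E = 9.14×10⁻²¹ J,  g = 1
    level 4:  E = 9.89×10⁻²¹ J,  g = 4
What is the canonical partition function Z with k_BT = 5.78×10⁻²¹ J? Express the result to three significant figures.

Eᵢ/kT = 0, 0.64187, 1.2405, 1.5813, 1.7111.
Z = Σ gᵢe^(−Eᵢ/kT) = 2·e^(−0) + 2·e^(−0.64187) + 1·e^(−1.2405) + 1·e^(−1.5813) + 4·e^(−1.7111) = 2.0000 + 1.0526 + 0.28924 + 0.20571 + 0.72267 = 4.2702.

Z = 4.27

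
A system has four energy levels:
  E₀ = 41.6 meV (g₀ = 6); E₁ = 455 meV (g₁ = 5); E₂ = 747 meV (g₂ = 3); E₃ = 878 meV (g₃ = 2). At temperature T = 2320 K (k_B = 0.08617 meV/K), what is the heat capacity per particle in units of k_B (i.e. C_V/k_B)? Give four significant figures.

0.5750

k_BT = 0.08617 × 2320 K = 199.914 meV.
Eᵢ/kT = 0.208089, 2.27598, 3.73661, 4.39189.
Z = Σ gᵢe^(−Eᵢ/kT) = 6·e^(−0.208089) + 5·e^(−2.27598) + 3·e^(−3.73661) + 2·e^(−4.39189) = 4.87281 + 0.513481 + 0.0715043 + 0.0247546 = 5.48255.
⟨E⟩ = 93.2944 meV, ⟨E²⟩ = 31685.8 meV².
C_V/k_B = (⟨E²⟩ − ⟨E⟩²)/(kT)² = (31685.8 − 8703.85)/39965.6 = 0.5750.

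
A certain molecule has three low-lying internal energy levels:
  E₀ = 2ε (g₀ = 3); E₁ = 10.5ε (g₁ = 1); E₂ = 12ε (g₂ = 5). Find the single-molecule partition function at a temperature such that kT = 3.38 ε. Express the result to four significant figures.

Eᵢ/kT = 0.591716, 3.10651, 3.55030.
Z = Σ gᵢe^(−Eᵢ/kT) = 3·e^(−0.591716) + 1·e^(−3.10651) + 5·e^(−3.55030) = 1.66013 + 0.0447569 + 0.143580 = 1.84847.

Z = 1.848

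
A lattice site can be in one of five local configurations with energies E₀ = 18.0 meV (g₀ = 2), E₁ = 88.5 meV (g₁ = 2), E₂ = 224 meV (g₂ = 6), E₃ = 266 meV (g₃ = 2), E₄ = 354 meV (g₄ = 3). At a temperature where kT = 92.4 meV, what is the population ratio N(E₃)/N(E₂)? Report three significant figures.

n₃/n₂ = (g₃/g₂) exp[−(E₃−E₂)/kT] = (2/6) × exp(−(42 meV)/(92.4 meV)) = (2/6) × exp(-0.45455) = 0.212.

0.212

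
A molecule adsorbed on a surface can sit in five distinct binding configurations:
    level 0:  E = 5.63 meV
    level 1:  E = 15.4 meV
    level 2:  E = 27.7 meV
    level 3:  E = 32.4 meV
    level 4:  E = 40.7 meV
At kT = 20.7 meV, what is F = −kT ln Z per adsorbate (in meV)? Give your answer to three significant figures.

-12.7 meV

Eᵢ/kT = 0.27198, 0.74396, 1.3382, 1.5652, 1.9662.
Z = Σ e^(−Eᵢ/kT) = e^(−0.27198) + e^(−0.74396) + e^(−1.3382) + e^(−1.5652) + e^(−1.9662) = 0.76187 + 0.47523 + 0.26232 + 0.20905 + 0.13999 = 1.8485.
F = −kT ln Z = −20.7 × ln(1.8485) = −20.7 × 0.61437 = -12.7 meV.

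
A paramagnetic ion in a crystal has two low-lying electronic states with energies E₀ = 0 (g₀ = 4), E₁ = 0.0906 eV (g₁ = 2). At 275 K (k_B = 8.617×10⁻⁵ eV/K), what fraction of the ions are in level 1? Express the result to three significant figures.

k_BT = 8.617×10⁻⁵ × 275 K = 0.023697 eV.
Eᵢ/kT = 0, 3.8233.
Z = Σ gᵢe^(−Eᵢ/kT) = 4·e^(−0) + 2·e^(−3.8233) = 4.0000 + 0.043711 = 4.0437.
P₁ = g₁ e^(−E₁/kT) / Z = 0.043711/4.0437 = 0.0108.

0.0108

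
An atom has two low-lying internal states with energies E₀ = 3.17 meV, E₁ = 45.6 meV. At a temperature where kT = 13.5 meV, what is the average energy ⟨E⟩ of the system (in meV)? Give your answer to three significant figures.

Eᵢ/kT = 0.23481, 3.3778.
Z = Σ e^(−Eᵢ/kT) = e^(−0.23481) + e^(−3.3778) = 0.79072 + 0.034122 = 0.82484.
⟨E⟩ = Σ Eᵢ e^(−Eᵢ/kT) / Z = (3.17·0.79072 + 45.6·0.034122) / 0.82484 = 4.93 meV.

4.93 meV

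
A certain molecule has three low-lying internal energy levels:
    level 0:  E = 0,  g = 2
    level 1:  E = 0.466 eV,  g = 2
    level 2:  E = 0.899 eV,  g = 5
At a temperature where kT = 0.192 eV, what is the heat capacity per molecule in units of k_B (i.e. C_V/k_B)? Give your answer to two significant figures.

Eᵢ/kT = 0, 2.427, 4.682.
Z = Σ gᵢe^(−Eᵢ/kT) = 2·e^(−0) + 2·e^(−2.427) + 5·e^(−4.682) = 2.000 + 0.1766 + 0.04630 = 2.223.
⟨E⟩ = 0.05574 eV, ⟨E²⟩ = 0.03408 eV².
C_V/k_B = (⟨E²⟩ − ⟨E⟩²)/(kT)² = (0.03408 − 0.003107)/0.03686 = 0.84.

0.84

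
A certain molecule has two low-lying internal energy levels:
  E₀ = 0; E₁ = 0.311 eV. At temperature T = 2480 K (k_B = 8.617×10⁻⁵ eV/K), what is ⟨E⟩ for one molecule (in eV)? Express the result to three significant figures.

0.0588 eV

k_BT = 8.617×10⁻⁵ × 2480 K = 0.21370 eV.
Eᵢ/kT = 0, 1.4553.
Z = Σ e^(−Eᵢ/kT) = e^(−0) + e^(−1.4553) = 1.0000 + 0.23333 = 1.2333.
⟨E⟩ = Σ Eᵢ e^(−Eᵢ/kT) / Z = (0·1.0000 + 0.311·0.23333) / 1.2333 = 0.0588 eV.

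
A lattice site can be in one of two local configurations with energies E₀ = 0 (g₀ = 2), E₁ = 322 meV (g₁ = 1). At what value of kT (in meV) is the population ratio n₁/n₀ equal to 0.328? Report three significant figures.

764 meV

n₁/n₀ = (g₁/g₀) exp[−(E₁−E₀)/kT] = 0.328.
⇒ (E₁−E₀)/kT = ln((1/2)/0.328) = ln(1.5244) = 0.42160.
kT = 322 meV / 0.42160 = 764 meV.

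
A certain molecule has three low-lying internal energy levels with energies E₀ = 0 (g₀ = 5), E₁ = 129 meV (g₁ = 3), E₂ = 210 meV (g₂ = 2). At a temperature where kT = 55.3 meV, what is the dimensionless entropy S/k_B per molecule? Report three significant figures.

1.83

Eᵢ/kT = 0, 2.3327, 3.7975.
Z = Σ gᵢe^(−Eᵢ/kT) = 5·e^(−0) + 3·e^(−2.3327) + 2·e^(−3.7975) = 5.0000 + 0.29110 + 0.044854 = 5.3360.
⟨E⟩ = Σ EᵢPᵢ = 8.8027 meV.
S/k_B = ln Z + ⟨E⟩/kT = ln(5.3360) + 8.8027/55.3 = 1.6745 + 0.15918 = 1.83.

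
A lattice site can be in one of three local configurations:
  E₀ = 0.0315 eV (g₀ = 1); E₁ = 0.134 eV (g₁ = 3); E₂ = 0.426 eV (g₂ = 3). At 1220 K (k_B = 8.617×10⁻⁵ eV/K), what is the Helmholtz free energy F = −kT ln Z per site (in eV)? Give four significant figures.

-0.05148 eV

k_BT = 8.617×10⁻⁵ × 1220 K = 0.105127 eV.
Eᵢ/kT = 0.299638, 1.27465, 4.05224.
Z = Σ gᵢe^(−Eᵢ/kT) = 1·e^(−0.299638) + 3·e^(−1.27465) + 3·e^(−4.05224) = 0.741086 + 0.838586 + 0.0521502 = 1.63182.
F = −kT ln Z = −0.105127 × ln(1.63182) = −0.105127 × 0.489696 = -0.05148 eV.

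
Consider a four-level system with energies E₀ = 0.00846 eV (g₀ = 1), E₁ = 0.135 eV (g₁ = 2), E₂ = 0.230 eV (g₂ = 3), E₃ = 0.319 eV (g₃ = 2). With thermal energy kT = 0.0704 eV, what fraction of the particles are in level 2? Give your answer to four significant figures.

Eᵢ/kT = 0.120170, 1.91761, 3.26705, 4.53125.
Z = Σ gᵢe^(−Eᵢ/kT) = 1·e^(−0.120170) + 2·e^(−1.91761) + 3·e^(−3.26705) + 2·e^(−4.53125) = 0.886770 + 0.293916 + 0.114356 + 0.0215344 = 1.31658.
P₂ = g₂ e^(−E₂/kT) / Z = 0.114356/1.31658 = 0.08686.

0.08686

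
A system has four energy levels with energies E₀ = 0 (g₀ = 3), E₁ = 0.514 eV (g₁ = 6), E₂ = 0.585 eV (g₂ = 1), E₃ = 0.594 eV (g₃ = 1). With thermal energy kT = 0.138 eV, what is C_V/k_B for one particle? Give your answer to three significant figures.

0.750

Eᵢ/kT = 0, 3.7246, 4.2391, 4.3043.
Z = Σ gᵢe^(−Eᵢ/kT) = 3·e^(−0) + 6·e^(−3.7246) + 1·e^(−4.2391) + 1·e^(−4.3043) = 3.0000 + 0.14474 + 0.014421 + 0.013510 = 3.1727.
⟨E⟩ = 0.028637 eV, ⟨E²⟩ = 0.015111 eV².
C_V/k_B = (⟨E²⟩ − ⟨E⟩²)/(kT)² = (0.015111 − 0.00082008)/0.019044 = 0.750.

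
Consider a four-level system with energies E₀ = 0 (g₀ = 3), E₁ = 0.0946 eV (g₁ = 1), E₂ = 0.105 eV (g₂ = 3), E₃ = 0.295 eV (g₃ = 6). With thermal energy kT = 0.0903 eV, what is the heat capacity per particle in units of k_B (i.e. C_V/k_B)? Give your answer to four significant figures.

0.6680

Eᵢ/kT = 0, 1.04762, 1.16279, 3.26689.
Z = Σ gᵢe^(−Eᵢ/kT) = 3·e^(−0) + 1·e^(−1.04762) + 3·e^(−1.16279) + 6·e^(−3.26689) = 3.00000 + 0.350772 + 0.937838 + 0.228749 = 4.51736.
⟨E⟩ = 0.0440826 eV, ⟨E²⟩ = 0.00739052 eV².
C_V/k_B = (⟨E²⟩ − ⟨E⟩²)/(kT)² = (0.00739052 − 0.00194328)/0.00815409 = 0.6680.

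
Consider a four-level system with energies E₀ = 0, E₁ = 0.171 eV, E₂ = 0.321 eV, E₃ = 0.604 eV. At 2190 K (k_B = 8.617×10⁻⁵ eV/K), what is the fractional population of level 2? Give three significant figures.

0.112

k_BT = 8.617×10⁻⁵ × 2190 K = 0.18871 eV.
Eᵢ/kT = 0, 0.90615, 1.7010, 3.2007.
Z = Σ e^(−Eᵢ/kT) = e^(−0) + e^(−0.90615) + e^(−1.7010) + e^(−3.2007) = 1.0000 + 0.40408 + 0.18250 + 0.040734 = 1.6273.
P₂ = e^(−E₂/kT) / Z = 0.18250/1.6273 = 0.112.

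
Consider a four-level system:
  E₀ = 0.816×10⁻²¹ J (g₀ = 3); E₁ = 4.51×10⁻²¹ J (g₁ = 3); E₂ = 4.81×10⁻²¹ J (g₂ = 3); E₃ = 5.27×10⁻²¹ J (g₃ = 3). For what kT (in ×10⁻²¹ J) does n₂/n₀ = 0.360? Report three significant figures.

n₂/n₀ = (g₂/g₀) exp[−(E₂−E₀)/kT] = 0.360.
⇒ (E₂−E₀)/kT = ln((3/3)/0.360) = ln(2.7778) = 1.0217.
kT = 3.994 ×10⁻²¹ J / 1.0217 = 3.91 ×10⁻²¹ J.

3.91 ×10⁻²¹ J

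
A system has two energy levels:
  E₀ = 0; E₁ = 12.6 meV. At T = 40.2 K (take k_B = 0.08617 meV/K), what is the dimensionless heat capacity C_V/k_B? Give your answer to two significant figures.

0.33

k_BT = 0.08617 × 40.2 K = 3.464 meV.
Eᵢ/kT = 0, 3.637.
Z = Σ e^(−Eᵢ/kT) = e^(−0) + e^(−3.637) = 1.000 + 0.02633 = 1.026.
⟨E⟩ = 0.3234 meV, ⟨E²⟩ = 4.074 meV².
C_V/k_B = (⟨E²⟩ − ⟨E⟩²)/(kT)² = (4.074 − 0.1046)/12.00 = 0.33.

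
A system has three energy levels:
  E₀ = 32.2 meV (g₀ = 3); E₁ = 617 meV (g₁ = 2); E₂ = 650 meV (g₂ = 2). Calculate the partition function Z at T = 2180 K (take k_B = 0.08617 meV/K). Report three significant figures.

Z = 2.67

k_BT = 0.08617 × 2180 K = 187.85 meV.
Eᵢ/kT = 0.17141, 3.2845, 3.4602.
Z = Σ gᵢe^(−Eᵢ/kT) = 3·e^(−0.17141) + 2·e^(−3.2845) + 2·e^(−3.4602) = 2.5274 + 0.074919 + 0.062847 = 2.6652.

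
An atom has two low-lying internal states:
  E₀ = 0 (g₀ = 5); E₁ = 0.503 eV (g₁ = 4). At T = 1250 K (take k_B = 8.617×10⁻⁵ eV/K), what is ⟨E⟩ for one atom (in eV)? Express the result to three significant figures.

k_BT = 8.617×10⁻⁵ × 1250 K = 0.10771 eV.
Eᵢ/kT = 0, 4.6699.
Z = Σ gᵢe^(−Eᵢ/kT) = 5·e^(−0) + 4·e^(−4.6699) = 5.0000 + 0.037493 = 5.0375.
⟨E⟩ = Σ Eᵢ gᵢe^(−Eᵢ/kT) / Z = (0·5.0000 + 0.503·0.037493) / 5.0375 = 0.00374 eV.

0.00374 eV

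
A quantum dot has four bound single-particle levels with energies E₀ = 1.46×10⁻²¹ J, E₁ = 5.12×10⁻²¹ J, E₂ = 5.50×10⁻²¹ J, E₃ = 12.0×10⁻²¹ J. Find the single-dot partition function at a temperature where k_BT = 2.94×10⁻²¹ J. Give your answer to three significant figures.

Eᵢ/kT = 0.49660, 1.7415, 1.8707, 4.0816.
Z = Σ e^(−Eᵢ/kT) = e^(−0.49660) + e^(−1.7415) + e^(−1.8707) + e^(−4.0816) = 0.60860 + 0.17526 + 0.15402 + 0.016880 = 0.95476.

Z = 0.955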